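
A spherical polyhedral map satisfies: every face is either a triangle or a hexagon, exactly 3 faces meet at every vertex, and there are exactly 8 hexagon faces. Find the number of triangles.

Let x be the number of triangles; then F = 8 + x.
Edge–face incidences: 2E = 6·8 + 3·x = 48 + 3x.
Every vertex has degree 3, so 3V = 2E.
Euler: V − E + F = 2 ⇒ (2E)/3 − E + (8 + x) = 2.
Multiply by 6: 2·(2E) − 3·(2E) + 6·(8 + x) = 12, i.e. 48 + 6x − (48 + 3x) = 12.
Collecting terms: 3x = 12, so x = 4.
Then 2E = 48 + 3·4 = 60, so E = 30, V = 2E/3 = 20, F = 8 + 4 = 12.

4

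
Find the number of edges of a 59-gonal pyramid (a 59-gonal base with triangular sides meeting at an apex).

A pyramid on an n-gon base has one n-gon and n triangles: V = 59 + 1 = 60, E = 2·59 = 118, F = 59 + 1 = 60.

118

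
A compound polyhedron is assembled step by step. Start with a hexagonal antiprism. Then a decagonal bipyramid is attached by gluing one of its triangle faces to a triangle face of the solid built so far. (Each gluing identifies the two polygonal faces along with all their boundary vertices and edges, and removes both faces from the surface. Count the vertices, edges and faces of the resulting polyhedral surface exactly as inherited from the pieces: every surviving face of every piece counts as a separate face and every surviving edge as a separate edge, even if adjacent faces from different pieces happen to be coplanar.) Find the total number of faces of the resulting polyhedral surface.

A hexagonal antiprism: V=12, E=24, F=14.
Attach a decagonal bipyramid (V=12, E=30, F=20) along a 3-gon: merge 3 vertices and 3 edges, delete both glued faces → V=21, E=51, F=32.
Check: V − E + F = 21 − 51 + 32 = 2.

32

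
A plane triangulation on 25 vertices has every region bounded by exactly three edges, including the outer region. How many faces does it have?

In a plane triangulation 3F = 2E and V − E + F = 2, so F = 2V − 4 = 2·25 − 4 = 46.

46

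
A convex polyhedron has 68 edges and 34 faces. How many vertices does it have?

Here V − E + F = 2.
V = 2 + E − F = 2 + 68 − 34 = 36.

36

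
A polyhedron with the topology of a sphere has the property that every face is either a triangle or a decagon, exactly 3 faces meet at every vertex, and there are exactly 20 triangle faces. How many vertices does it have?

Let x be the number of decagons; then F = 20 + x.
Edge–face incidences: 2E = 3·20 + 10·x = 60 + 10x.
Every vertex has degree 3, so 3V = 2E.
Euler: V − E + F = 2 ⇒ (2E)/3 − E + (20 + x) = 2.
Multiply by 6: 2·(2E) − 3·(2E) + 6·(20 + x) = 12, i.e. 120 + 6x − (60 + 10x) = 12.
Collecting terms: −4x + 60 = 12, so −4x = −48, so x = 12.
Then 2E = 60 + 10·12 = 180, so E = 90, V = 2E/3 = 60, F = 20 + 12 = 32.

60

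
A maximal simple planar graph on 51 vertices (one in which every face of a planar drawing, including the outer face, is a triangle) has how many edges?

147

In a plane triangulation 3F = 2E and V − E + F = 2, so E = 3V − 6 = 3·51 − 6 = 147.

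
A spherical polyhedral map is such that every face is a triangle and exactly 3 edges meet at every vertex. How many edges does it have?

Each face has 3 edges and each edge borders two faces, so 2E = 3F.
Each vertex has degree 3, so 3V = 2E and hence V = 3F/3.
Euler: V − E + F = 2 ⇒ (3F/3) − (3F/2) + F = 2.
Multiply by 6: (6 − 9 + 6)F = 12, i.e. 3F = 12.
So F = 4, E = 3·4/2 = 6, V = 3·4/3 = 4.

6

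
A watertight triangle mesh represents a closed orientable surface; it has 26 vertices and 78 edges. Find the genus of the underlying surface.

1

Every face is a triangle and each edge borders two faces, so 3F = 2·78, giving F = 52.
χ = V − E + F = 26 − 78 + 52 = 0.
For a closed orientable surface χ = 2 − 2g, so g = (2 − (0))/2 = 1.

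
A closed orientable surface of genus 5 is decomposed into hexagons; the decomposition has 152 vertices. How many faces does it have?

80

χ = 2 − 2·5 = -8, and every face is a hexagon so 6F = 2E.
V − E + F = -8 with E = 6F/2 gives 152 − (6/2 − 1)·F = -8, so F = 80 and E = 240.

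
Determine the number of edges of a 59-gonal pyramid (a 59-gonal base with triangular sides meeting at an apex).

A pyramid on an n-gon base has one n-gon and n triangles: V = 59 + 1 = 60, E = 2·59 = 118, F = 59 + 1 = 60.

118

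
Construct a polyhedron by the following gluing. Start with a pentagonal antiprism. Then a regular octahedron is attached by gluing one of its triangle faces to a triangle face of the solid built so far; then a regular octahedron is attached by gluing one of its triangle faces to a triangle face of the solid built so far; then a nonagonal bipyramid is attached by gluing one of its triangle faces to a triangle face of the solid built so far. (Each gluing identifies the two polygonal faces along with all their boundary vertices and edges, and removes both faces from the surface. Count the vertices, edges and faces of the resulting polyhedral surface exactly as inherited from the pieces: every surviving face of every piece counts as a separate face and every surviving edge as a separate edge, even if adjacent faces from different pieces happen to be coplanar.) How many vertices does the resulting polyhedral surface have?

A pentagonal antiprism: V=10, E=20, F=12.
Attach a regular octahedron (V=6, E=12, F=8) along a 3-gon: merge 3 vertices and 3 edges, delete both glued faces → V=13, E=29, F=18.
Attach a regular octahedron (V=6, E=12, F=8) along a 3-gon: merge 3 vertices and 3 edges, delete both glued faces → V=16, E=38, F=24.
Attach a nonagonal bipyramid (V=11, E=27, F=18) along a 3-gon: merge 3 vertices and 3 edges, delete both glued faces → V=24, E=62, F=40.
Check: V − E + F = 24 − 62 + 40 = 2.

24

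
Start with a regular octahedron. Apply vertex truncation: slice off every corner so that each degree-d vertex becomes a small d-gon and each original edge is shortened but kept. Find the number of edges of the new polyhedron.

36

The base solid has V = 6, E = 12, F = 8.
Truncation replaces each original edge-end by a new vertex, so V′ = 2E = 24.
Each original edge survives, and each old vertex of degree d contributes d new edges; summing degrees gives Σd = 2E, so E′ = E + 2E = 3E = 36.
Each original face survives and each original vertex becomes one new face: F′ = F + V = 14.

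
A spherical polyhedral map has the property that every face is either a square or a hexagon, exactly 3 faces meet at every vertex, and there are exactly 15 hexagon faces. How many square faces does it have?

Let x be the number of squares; then F = 15 + x.
Edge–face incidences: 2E = 6·15 + 4·x = 90 + 4x.
Every vertex has degree 3, so 3V = 2E.
Euler: V − E + F = 2 ⇒ (2E)/3 − E + (15 + x) = 2.
Multiply by 6: 2·(2E) − 3·(2E) + 6·(15 + x) = 12, i.e. 90 + 6x − (90 + 4x) = 12.
Collecting terms: 2x = 12, so x = 6.
Then 2E = 90 + 4·6 = 114, so E = 57, V = 2E/3 = 38, F = 15 + 6 = 21.

6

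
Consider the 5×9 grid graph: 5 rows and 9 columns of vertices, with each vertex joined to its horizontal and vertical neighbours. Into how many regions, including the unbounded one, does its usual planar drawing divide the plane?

33

The grid has V = 5·9 = 45 vertices and E = 5·8 + 9·4 = 76 edges.
F = 2 − V + E = 2 − 45 + 76 = 33.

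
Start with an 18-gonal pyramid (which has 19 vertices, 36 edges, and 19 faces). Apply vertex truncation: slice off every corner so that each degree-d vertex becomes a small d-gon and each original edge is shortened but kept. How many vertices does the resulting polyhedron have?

Truncation replaces each original edge-end by a new vertex, so V′ = 2E = 72.
Each original edge survives, and each old vertex of degree d contributes d new edges; summing degrees gives Σd = 2E, so E′ = E + 2E = 3E = 108.
Each original face survives and each original vertex becomes one new face: F′ = F + V = 38.

72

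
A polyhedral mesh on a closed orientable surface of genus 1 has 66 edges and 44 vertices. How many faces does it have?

For a closed orientable surface of genus 1, χ = 2 − 2·1 = 0.
F = 0 − V + E = 0 − 44 + 66 = 22.

22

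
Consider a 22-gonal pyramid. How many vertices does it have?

A pyramid on an n-gon base has one n-gon and n triangles: V = 22 + 1 = 23, E = 2·22 = 44, F = 22 + 1 = 23.
Check: V − E + F = 23 − 44 + 23 = 2.

23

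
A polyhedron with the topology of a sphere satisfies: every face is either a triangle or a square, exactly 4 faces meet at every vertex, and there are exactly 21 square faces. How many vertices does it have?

27

Let x be the number of triangles; then F = 21 + x.
Edge–face incidences: 2E = 4·21 + 3·x = 84 + 3x.
Every vertex has degree 4, so 4V = 2E.
Euler: V − E + F = 2 ⇒ (2E)/4 − E + (21 + x) = 2.
Multiply by 8: 2·(2E) − 4·(2E) + 8·(21 + x) = 16, i.e. 168 + 8x − 2·(84 + 3x) = 16.
Collecting terms: 2x = 16, so x = 8.
Then 2E = 84 + 3·8 = 108, so E = 54, V = 2E/4 = 27, F = 21 + 8 = 29.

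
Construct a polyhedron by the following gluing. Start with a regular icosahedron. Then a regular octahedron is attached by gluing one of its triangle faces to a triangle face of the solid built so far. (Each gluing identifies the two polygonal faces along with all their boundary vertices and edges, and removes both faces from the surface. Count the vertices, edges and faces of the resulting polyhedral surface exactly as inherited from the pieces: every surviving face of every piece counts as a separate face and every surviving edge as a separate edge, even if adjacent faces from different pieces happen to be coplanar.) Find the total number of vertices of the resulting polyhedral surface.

15

A regular icosahedron: V=12, E=30, F=20.
Attach a regular octahedron (V=6, E=12, F=8) along a 3-gon: merge 3 vertices and 3 edges, delete both glued faces → V=15, E=39, F=26.
Check: V − E + F = 15 − 39 + 26 = 2.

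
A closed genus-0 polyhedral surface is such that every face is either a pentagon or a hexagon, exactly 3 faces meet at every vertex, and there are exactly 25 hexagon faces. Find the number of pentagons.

Let x be the number of pentagons; then F = 25 + x.
Edge–face incidences: 2E = 6·25 + 5·x = 150 + 5x.
Every vertex has degree 3, so 3V = 2E.
Euler: V − E + F = 2 ⇒ (2E)/3 − E + (25 + x) = 2.
Multiply by 6: 2·(2E) − 3·(2E) + 6·(25 + x) = 12, i.e. 150 + 6x − (150 + 5x) = 12.
Collecting terms: x = 12.
Then 2E = 150 + 5·12 = 210, so E = 105, V = 2E/3 = 70, F = 25 + 12 = 37.

12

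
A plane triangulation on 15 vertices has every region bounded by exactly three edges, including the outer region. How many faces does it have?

26

In a plane triangulation 3F = 2E and V − E + F = 2, so F = 2V − 4 = 2·15 − 4 = 26.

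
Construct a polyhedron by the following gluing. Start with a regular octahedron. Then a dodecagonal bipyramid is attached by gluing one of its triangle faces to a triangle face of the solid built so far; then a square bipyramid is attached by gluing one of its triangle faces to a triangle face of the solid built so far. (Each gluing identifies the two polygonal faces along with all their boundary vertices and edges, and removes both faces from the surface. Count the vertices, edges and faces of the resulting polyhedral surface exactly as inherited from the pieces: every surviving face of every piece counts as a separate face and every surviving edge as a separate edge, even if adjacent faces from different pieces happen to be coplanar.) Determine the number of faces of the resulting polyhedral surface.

A regular octahedron: V=6, E=12, F=8.
Attach a dodecagonal bipyramid (V=14, E=36, F=24) along a 3-gon: merge 3 vertices and 3 edges, delete both glued faces → V=17, E=45, F=30.
Attach a square bipyramid (V=6, E=12, F=8) along a 3-gon: merge 3 vertices and 3 edges, delete both glued faces → V=20, E=54, F=36.
Check: V − E + F = 20 − 54 + 36 = 2.

36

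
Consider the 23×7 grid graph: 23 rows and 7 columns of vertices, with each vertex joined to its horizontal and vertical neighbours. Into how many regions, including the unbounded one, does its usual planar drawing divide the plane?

133

The grid has V = 23·7 = 161 vertices and E = 23·6 + 7·22 = 292 edges.
F = 2 − V + E = 2 − 161 + 292 = 133.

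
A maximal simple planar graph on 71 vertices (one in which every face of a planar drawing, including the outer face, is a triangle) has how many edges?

In a plane triangulation 3F = 2E and V − E + F = 2, so E = 3V − 6 = 3·71 − 6 = 207.

207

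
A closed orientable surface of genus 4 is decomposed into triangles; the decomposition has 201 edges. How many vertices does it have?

χ = 2 − 2·4 = -6, and every face is a triangle so 3F = 2E.
F = 2E/3 = 134. Then V = -6 + E − F = -6 + 201 − 134 = 61.

61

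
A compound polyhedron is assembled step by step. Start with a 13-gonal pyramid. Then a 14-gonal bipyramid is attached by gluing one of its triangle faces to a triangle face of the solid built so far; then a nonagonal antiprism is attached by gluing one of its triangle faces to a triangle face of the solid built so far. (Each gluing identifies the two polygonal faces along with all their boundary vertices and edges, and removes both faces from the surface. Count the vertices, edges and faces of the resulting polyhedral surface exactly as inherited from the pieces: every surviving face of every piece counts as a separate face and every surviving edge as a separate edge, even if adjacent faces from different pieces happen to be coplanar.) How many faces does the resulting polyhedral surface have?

A 13-gonal pyramid: V=14, E=26, F=14.
Attach a 14-gonal bipyramid (V=16, E=42, F=28) along a 3-gon: merge 3 vertices and 3 edges, delete both glued faces → V=27, E=65, F=40.
Attach a nonagonal antiprism (V=18, E=36, F=20) along a 3-gon: merge 3 vertices and 3 edges, delete both glued faces → V=42, E=98, F=58.
Check: V − E + F = 42 − 98 + 58 = 2.

58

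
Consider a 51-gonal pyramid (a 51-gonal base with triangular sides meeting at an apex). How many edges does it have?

102

A pyramid on an n-gon base has one n-gon and n triangles: V = 51 + 1 = 52, E = 2·51 = 102, F = 51 + 1 = 52.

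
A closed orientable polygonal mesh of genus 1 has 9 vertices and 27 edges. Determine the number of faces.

For a closed orientable surface of genus 1, χ = 2 − 2·1 = 0.
F = 0 − V + E = 0 − 9 + 27 = 18.

18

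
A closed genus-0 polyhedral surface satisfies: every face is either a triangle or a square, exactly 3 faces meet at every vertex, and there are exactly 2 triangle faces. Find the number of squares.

Let x be the number of squares; then F = 2 + x.
Edge–face incidences: 2E = 3·2 + 4·x = 6 + 4x.
Every vertex has degree 3, so 3V = 2E.
Euler: V − E + F = 2 ⇒ (2E)/3 − E + (2 + x) = 2.
Multiply by 6: 2·(2E) − 3·(2E) + 6·(2 + x) = 12, i.e. 12 + 6x − (6 + 4x) = 12.
Collecting terms: 2x + 6 = 12, so 2x = 6, so x = 3.
Then 2E = 6 + 4·3 = 18, so E = 9, V = 2E/3 = 6, F = 2 + 3 = 5.

3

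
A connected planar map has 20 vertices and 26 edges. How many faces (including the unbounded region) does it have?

8

Euler's formula for a connected plane graph: V − E + F = 2, so F = 2 − 20 + 26 = 8.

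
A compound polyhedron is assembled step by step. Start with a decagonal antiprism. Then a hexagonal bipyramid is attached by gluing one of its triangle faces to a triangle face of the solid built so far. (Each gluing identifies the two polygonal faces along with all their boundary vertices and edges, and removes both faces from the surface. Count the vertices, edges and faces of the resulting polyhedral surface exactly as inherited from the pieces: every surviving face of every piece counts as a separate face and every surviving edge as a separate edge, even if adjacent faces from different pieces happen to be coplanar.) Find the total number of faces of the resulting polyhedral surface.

32

A decagonal antiprism: V=20, E=40, F=22.
Attach a hexagonal bipyramid (V=8, E=18, F=12) along a 3-gon: merge 3 vertices and 3 edges, delete both glued faces → V=25, E=55, F=32.
Check: V − E + F = 25 − 55 + 32 = 2.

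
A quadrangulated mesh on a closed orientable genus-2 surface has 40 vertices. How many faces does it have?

42

χ = 2 − 2·2 = -2, and every face is a square so 4F = 2E.
V − E + F = -2 with E = 4F/2 gives 40 − (4/2 − 1)·F = -2, so F = 42 and E = 84.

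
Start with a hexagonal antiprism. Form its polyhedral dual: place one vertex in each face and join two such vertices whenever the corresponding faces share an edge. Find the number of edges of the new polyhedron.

24

The base solid has V = 12, E = 24, F = 14.
The dual swaps V and F and preserves E: V′ = F = 14, E′ = E = 24, F′ = V = 12.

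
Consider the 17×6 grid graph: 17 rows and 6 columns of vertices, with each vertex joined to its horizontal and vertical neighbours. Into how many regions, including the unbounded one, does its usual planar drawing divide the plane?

The grid has V = 17·6 = 102 vertices and E = 17·5 + 6·16 = 181 edges.
F = 2 − V + E = 2 − 102 + 181 = 81.

81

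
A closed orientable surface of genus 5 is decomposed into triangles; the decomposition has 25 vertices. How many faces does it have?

χ = 2 − 2·5 = -8, and every face is a triangle so 3F = 2E.
V − E + F = -8 with E = 3F/2 gives 25 − (3/2 − 1)·F = -8, so F = 66 and E = 99.

66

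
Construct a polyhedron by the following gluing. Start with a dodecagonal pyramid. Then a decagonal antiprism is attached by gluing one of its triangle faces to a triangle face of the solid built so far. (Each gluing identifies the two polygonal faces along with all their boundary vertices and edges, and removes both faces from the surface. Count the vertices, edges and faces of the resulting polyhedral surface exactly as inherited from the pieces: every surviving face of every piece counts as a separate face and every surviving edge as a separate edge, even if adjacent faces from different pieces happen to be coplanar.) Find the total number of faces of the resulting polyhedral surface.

A dodecagonal pyramid: V=13, E=24, F=13.
Attach a decagonal antiprism (V=20, E=40, F=22) along a 3-gon: merge 3 vertices and 3 edges, delete both glued faces → V=30, E=61, F=33.
Check: V − E + F = 30 − 61 + 33 = 2.

33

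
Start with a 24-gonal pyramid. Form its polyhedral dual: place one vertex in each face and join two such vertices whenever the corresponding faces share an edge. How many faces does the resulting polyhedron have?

The base solid has V = 25, E = 48, F = 25.
The dual swaps V and F and preserves E: V′ = F = 25, E′ = E = 48, F′ = V = 25.

25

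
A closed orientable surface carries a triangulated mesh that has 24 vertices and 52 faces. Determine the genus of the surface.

2

Every face is a triangle, so 2E = 3·52 = 156, giving E = 78.
χ = V − E + F = 24 − 78 + 52 = -2.
For a closed orientable surface χ = 2 − 2g, so g = (2 − (-2))/2 = 2.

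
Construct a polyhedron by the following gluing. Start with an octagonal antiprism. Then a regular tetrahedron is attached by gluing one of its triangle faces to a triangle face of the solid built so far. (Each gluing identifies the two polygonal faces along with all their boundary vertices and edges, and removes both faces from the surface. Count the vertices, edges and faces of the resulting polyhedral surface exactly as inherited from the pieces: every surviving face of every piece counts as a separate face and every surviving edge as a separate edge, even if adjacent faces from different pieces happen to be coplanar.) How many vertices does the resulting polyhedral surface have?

An octagonal antiprism: V=16, E=32, F=18.
Attach a regular tetrahedron (V=4, E=6, F=4) along a 3-gon: merge 3 vertices and 3 edges, delete both glued faces → V=17, E=35, F=20.
Check: V − E + F = 17 − 35 + 20 = 2.

17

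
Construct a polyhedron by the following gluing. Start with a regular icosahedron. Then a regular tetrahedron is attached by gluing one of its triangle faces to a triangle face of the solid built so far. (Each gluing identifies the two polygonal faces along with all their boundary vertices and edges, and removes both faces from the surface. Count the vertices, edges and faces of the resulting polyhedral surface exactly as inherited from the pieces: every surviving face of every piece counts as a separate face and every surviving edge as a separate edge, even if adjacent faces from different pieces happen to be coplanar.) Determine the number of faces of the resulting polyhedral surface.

A regular icosahedron: V=12, E=30, F=20.
Attach a regular tetrahedron (V=4, E=6, F=4) along a 3-gon: merge 3 vertices and 3 edges, delete both glued faces → V=13, E=33, F=22.
Check: V − E + F = 13 − 33 + 22 = 2.

22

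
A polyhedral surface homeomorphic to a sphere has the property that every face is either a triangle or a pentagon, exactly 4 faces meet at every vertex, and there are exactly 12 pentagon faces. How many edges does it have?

Let x be the number of triangles; then F = 12 + x.
Edge–face incidences: 2E = 5·12 + 3·x = 60 + 3x.
Every vertex has degree 4, so 4V = 2E.
Euler: V − E + F = 2 ⇒ (2E)/4 − E + (12 + x) = 2.
Multiply by 8: 2·(2E) − 4·(2E) + 8·(12 + x) = 16, i.e. 96 + 8x − 2·(60 + 3x) = 16.
Collecting terms: 2x − 24 = 16, so 2x = 40, so x = 20.
Then 2E = 60 + 3·20 = 120, so E = 60, V = 2E/4 = 30, F = 12 + 20 = 32.

60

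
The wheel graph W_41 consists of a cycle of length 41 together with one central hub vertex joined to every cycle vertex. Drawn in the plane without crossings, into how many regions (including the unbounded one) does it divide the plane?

W_41 has V = 41 + 1 = 42 vertices and E = 2·41 = 82 edges.
By Euler's formula F = 2 − V + E = 2 − 42 + 82 = 42.

42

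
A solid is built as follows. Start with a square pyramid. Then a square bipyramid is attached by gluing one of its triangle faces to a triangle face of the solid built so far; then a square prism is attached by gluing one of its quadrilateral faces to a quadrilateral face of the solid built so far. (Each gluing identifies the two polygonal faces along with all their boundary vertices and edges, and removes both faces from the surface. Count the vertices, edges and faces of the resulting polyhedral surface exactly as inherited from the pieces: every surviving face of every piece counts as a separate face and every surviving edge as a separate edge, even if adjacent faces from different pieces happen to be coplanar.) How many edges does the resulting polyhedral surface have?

A square pyramid: V=5, E=8, F=5.
Attach a square bipyramid (V=6, E=12, F=8) along a 3-gon: merge 3 vertices and 3 edges, delete both glued faces → V=8, E=17, F=11.
Attach a square prism (V=8, E=12, F=6) along a 4-gon: merge 4 vertices and 4 edges, delete both glued faces → V=12, E=25, F=15.
Check: V − E + F = 12 − 25 + 15 = 2.

25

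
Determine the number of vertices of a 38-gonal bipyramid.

40

A bipyramid over an n-gon has 2n triangular faces and n + 2 vertices: V = 38 + 2 = 40, E = 3·38 = 114, F = 2·38 = 76.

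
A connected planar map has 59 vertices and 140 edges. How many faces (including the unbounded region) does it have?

83

Euler's formula for a connected plane graph: V − E + F = 2, so F = 2 − 59 + 140 = 83.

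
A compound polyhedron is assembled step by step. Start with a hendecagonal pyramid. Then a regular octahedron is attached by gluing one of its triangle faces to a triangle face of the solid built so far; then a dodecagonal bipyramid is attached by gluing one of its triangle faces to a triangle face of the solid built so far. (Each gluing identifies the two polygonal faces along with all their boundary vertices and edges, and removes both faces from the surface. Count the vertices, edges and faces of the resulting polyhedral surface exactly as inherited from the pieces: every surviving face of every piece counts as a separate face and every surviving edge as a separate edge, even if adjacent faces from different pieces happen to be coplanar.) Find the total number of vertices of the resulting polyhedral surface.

A hendecagonal pyramid: V=12, E=22, F=12.
Attach a regular octahedron (V=6, E=12, F=8) along a 3-gon: merge 3 vertices and 3 edges, delete both glued faces → V=15, E=31, F=18.
Attach a dodecagonal bipyramid (V=14, E=36, F=24) along a 3-gon: merge 3 vertices and 3 edges, delete both glued faces → V=26, E=64, F=40.
Check: V − E + F = 26 − 64 + 40 = 2.

26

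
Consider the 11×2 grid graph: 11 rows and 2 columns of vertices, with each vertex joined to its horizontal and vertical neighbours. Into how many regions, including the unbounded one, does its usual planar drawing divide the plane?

11

The grid has V = 11·2 = 22 vertices and E = 11·1 + 2·10 = 31 edges.
F = 2 − V + E = 2 − 22 + 31 = 11.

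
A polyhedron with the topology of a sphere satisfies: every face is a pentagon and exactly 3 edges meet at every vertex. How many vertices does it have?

20

Each face has 5 edges and each edge borders two faces, so 2E = 5F.
Each vertex has degree 3, so 3V = 2E and hence V = 5F/3.
Euler: V − E + F = 2 ⇒ (5F/3) − (5F/2) + F = 2.
Multiply by 6: (10 − 15 + 6)F = 12, i.e. 1F = 12.
So F = 12, E = 5·12/2 = 30, V = 5·12/3 = 20.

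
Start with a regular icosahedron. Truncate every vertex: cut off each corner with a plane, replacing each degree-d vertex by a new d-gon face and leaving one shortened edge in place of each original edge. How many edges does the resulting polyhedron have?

The base solid has V = 12, E = 30, F = 20.
Truncation replaces each original edge-end by a new vertex, so V′ = 2E = 60.
Each original edge survives, and each old vertex of degree d contributes d new edges; summing degrees gives Σd = 2E, so E′ = E + 2E = 3E = 90.
Each original face survives and each original vertex becomes one new face: F′ = F + V = 32.

90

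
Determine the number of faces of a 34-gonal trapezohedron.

68

The n-trapezohedron (dual of the n-antiprism) has V = 2·34 + 2 = 70, E = 4·34 = 136, F = 2·34 = 68.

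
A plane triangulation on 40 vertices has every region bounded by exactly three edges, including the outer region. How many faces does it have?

76

In a plane triangulation 3F = 2E and V − E + F = 2, so F = 2V − 4 = 2·40 − 4 = 76.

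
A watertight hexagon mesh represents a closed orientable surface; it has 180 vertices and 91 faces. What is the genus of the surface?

2

Every face is a hexagon, so 2E = 6·91 = 546, giving E = 273.
χ = V − E + F = 180 − 273 + 91 = -2.
For a closed orientable surface χ = 2 − 2g, so g = (2 − (-2))/2 = 2.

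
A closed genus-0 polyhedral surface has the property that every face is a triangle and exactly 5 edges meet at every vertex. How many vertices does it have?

Each face has 3 edges and each edge borders two faces, so 2E = 3F.
Each vertex has degree 5, so 5V = 2E and hence V = 3F/5.
Euler: V − E + F = 2 ⇒ (3F/5) − (3F/2) + F = 2.
Multiply by 10: (6 − 15 + 10)F = 20, i.e. 1F = 20.
So F = 20, E = 3·20/2 = 30, V = 3·20/5 = 12.

12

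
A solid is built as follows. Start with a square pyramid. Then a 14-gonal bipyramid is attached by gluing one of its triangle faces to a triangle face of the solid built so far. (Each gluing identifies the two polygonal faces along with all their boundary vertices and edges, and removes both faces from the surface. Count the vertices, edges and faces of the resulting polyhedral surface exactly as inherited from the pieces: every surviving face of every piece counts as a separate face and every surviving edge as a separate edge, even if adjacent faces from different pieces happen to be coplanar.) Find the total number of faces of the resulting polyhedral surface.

A square pyramid: V=5, E=8, F=5.
Attach a 14-gonal bipyramid (V=16, E=42, F=28) along a 3-gon: merge 3 vertices and 3 edges, delete both glued faces → V=18, E=47, F=31.
Check: V − E + F = 18 − 47 + 31 = 2.

31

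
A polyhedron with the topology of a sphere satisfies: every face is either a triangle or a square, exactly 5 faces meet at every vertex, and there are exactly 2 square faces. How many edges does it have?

40

Let x be the number of triangles; then F = 2 + x.
Edge–face incidences: 2E = 4·2 + 3·x = 8 + 3x.
Every vertex has degree 5, so 5V = 2E.
Euler: V − E + F = 2 ⇒ (2E)/5 − E + (2 + x) = 2.
Multiply by 10: 2·(2E) − 5·(2E) + 10·(2 + x) = 20, i.e. 20 + 10x − 3·(8 + 3x) = 20.
Collecting terms: x − 4 = 20, so x = 24.
Then 2E = 8 + 3·24 = 80, so E = 40, V = 2E/5 = 16, F = 2 + 24 = 26.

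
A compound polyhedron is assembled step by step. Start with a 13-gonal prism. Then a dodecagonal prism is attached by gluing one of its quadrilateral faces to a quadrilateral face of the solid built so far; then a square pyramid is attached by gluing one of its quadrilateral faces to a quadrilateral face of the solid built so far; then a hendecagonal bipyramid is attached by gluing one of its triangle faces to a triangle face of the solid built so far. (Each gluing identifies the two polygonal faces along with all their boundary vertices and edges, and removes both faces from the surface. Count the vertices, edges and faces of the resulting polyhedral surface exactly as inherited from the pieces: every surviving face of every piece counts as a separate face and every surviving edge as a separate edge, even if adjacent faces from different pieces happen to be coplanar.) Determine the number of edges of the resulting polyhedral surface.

105

A 13-gonal prism: V=26, E=39, F=15.
Attach a dodecagonal prism (V=24, E=36, F=14) along a 4-gon: merge 4 vertices and 4 edges, delete both glued faces → V=46, E=71, F=27.
Attach a square pyramid (V=5, E=8, F=5) along a 4-gon: merge 4 vertices and 4 edges, delete both glued faces → V=47, E=75, F=30.
Attach a hendecagonal bipyramid (V=13, E=33, F=22) along a 3-gon: merge 3 vertices and 3 edges, delete both glued faces → V=57, E=105, F=50.
Check: V − E + F = 57 − 105 + 50 = 2.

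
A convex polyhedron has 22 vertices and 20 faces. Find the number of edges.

40

Here V − E + F = 2.
E = V + F − (2) = 22 + 20 − (2) = 40.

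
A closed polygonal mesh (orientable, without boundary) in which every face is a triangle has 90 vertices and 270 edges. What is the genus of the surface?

Every face is a triangle and each edge borders two faces, so 3F = 2·270, giving F = 180.
χ = V − E + F = 90 − 270 + 180 = 0.
For a closed orientable surface χ = 2 − 2g, so g = (2 − (0))/2 = 1.

1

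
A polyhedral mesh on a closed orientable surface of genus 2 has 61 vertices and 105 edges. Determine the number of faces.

42

For a closed orientable surface of genus 2, χ = 2 − 2·2 = -2.
F = -2 − V + E = -2 − 61 + 105 = 42.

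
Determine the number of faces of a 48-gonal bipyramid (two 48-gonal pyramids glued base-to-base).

96

A bipyramid over an n-gon has 2n triangular faces and n + 2 vertices: V = 48 + 2 = 50, E = 3·48 = 144, F = 2·48 = 96.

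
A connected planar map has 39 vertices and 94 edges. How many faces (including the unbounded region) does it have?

57

Euler's formula for a connected plane graph: V − E + F = 2, so F = 2 − 39 + 94 = 57.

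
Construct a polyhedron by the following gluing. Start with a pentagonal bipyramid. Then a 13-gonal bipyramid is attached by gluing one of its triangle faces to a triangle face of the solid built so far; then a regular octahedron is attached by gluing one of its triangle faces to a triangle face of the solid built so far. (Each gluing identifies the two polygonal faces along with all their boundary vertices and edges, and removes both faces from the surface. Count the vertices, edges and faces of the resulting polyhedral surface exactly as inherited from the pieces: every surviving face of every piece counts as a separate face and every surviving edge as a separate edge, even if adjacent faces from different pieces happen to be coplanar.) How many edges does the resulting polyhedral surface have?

60

A pentagonal bipyramid: V=7, E=15, F=10.
Attach a 13-gonal bipyramid (V=15, E=39, F=26) along a 3-gon: merge 3 vertices and 3 edges, delete both glued faces → V=19, E=51, F=34.
Attach a regular octahedron (V=6, E=12, F=8) along a 3-gon: merge 3 vertices and 3 edges, delete both glued faces → V=22, E=60, F=40.
Check: V − E + F = 22 − 60 + 40 = 2.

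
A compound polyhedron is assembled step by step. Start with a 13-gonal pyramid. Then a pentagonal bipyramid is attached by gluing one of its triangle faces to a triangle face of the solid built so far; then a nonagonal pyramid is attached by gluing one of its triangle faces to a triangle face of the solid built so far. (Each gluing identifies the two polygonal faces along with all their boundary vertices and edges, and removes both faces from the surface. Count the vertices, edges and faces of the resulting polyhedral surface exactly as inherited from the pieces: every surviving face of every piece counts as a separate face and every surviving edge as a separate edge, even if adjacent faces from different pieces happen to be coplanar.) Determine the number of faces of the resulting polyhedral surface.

A 13-gonal pyramid: V=14, E=26, F=14.
Attach a pentagonal bipyramid (V=7, E=15, F=10) along a 3-gon: merge 3 vertices and 3 edges, delete both glued faces → V=18, E=38, F=22.
Attach a nonagonal pyramid (V=10, E=18, F=10) along a 3-gon: merge 3 vertices and 3 edges, delete both glued faces → V=25, E=53, F=30.
Check: V − E + F = 25 − 53 + 30 = 2.

30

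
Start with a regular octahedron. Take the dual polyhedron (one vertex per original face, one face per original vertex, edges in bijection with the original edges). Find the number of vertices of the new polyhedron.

The base solid has V = 6, E = 12, F = 8.
The dual swaps V and F and preserves E: V′ = F = 8, E′ = E = 12, F′ = V = 6.

8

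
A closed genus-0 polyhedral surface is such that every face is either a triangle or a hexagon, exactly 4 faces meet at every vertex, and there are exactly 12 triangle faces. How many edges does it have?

Let x be the number of hexagons; then F = 12 + x.
Edge–face incidences: 2E = 3·12 + 6·x = 36 + 6x.
Every vertex has degree 4, so 4V = 2E.
Euler: V − E + F = 2 ⇒ (2E)/4 − E + (12 + x) = 2.
Multiply by 8: 2·(2E) − 4·(2E) + 8·(12 + x) = 16, i.e. 96 + 8x − 2·(36 + 6x) = 16.
Collecting terms: −4x + 24 = 16, so −4x = −8, so x = 2.
Then 2E = 36 + 6·2 = 48, so E = 24, V = 2E/4 = 12, F = 12 + 2 = 14.

24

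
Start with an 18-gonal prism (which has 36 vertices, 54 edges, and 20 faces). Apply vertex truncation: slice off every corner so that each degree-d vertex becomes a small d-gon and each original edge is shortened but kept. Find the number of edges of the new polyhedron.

162

Truncation replaces each original edge-end by a new vertex, so V′ = 2E = 108.
Each original edge survives, and each old vertex of degree d contributes d new edges; summing degrees gives Σd = 2E, so E′ = E + 2E = 3E = 162.
Each original face survives and each original vertex becomes one new face: F′ = F + V = 56.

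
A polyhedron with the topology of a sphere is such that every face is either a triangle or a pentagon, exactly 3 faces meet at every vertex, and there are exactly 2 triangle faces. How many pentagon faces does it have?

Let x be the number of pentagons; then F = 2 + x.
Edge–face incidences: 2E = 3·2 + 5·x = 6 + 5x.
Every vertex has degree 3, so 3V = 2E.
Euler: V − E + F = 2 ⇒ (2E)/3 − E + (2 + x) = 2.
Multiply by 6: 2·(2E) − 3·(2E) + 6·(2 + x) = 12, i.e. 12 + 6x − (6 + 5x) = 12.
Collecting terms: x + 6 = 12, so x = 6.
Then 2E = 6 + 5·6 = 36, so E = 18, V = 2E/3 = 12, F = 2 + 6 = 8.

6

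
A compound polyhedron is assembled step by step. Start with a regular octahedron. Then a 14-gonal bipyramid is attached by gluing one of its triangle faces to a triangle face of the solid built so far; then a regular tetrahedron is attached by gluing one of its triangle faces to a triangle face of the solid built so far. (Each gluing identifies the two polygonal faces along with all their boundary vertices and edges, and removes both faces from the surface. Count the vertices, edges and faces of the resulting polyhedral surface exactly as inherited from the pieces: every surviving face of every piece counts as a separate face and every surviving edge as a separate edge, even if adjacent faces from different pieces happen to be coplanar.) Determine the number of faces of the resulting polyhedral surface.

A regular octahedron: V=6, E=12, F=8.
Attach a 14-gonal bipyramid (V=16, E=42, F=28) along a 3-gon: merge 3 vertices and 3 edges, delete both glued faces → V=19, E=51, F=34.
Attach a regular tetrahedron (V=4, E=6, F=4) along a 3-gon: merge 3 vertices and 3 edges, delete both glued faces → V=20, E=54, F=36.
Check: V − E + F = 20 − 54 + 36 = 2.

36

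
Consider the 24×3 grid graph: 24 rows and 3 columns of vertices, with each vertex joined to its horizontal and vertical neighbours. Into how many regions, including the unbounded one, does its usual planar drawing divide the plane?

47

The grid has V = 24·3 = 72 vertices and E = 24·2 + 3·23 = 117 edges.
F = 2 − V + E = 2 − 72 + 117 = 47.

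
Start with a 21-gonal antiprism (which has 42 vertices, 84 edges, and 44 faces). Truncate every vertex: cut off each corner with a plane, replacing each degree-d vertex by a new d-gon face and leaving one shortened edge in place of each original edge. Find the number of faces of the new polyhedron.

86

Truncation replaces each original edge-end by a new vertex, so V′ = 2E = 168.
Each original edge survives, and each old vertex of degree d contributes d new edges; summing degrees gives Σd = 2E, so E′ = E + 2E = 3E = 252.
Each original face survives and each original vertex becomes one new face: F′ = F + V = 86.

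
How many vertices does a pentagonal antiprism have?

An antiprism on an n-gon has two n-gon caps and 2n triangles: V = 2·5 = 10, E = 4·5 = 20, F = 2·5 + 2 = 12.

10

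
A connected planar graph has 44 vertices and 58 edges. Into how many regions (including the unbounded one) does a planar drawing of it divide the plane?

16

Euler's formula for a connected plane graph: V − E + F = 2, so F = 2 − 44 + 58 = 16.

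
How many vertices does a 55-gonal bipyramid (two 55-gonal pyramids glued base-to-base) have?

A bipyramid over an n-gon has 2n triangular faces and n + 2 vertices: V = 55 + 2 = 57, E = 3·55 = 165, F = 2·55 = 110.
Check: V − E + F = 57 − 165 + 110 = 2.

57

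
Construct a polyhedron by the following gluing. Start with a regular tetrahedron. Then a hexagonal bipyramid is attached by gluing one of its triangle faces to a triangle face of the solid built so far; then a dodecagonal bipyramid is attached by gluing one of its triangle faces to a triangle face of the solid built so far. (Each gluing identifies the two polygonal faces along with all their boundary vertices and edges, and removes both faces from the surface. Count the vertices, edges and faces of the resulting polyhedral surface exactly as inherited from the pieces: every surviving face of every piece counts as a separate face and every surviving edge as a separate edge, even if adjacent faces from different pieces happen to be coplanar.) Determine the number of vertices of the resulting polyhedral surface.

20

A regular tetrahedron: V=4, E=6, F=4.
Attach a hexagonal bipyramid (V=8, E=18, F=12) along a 3-gon: merge 3 vertices and 3 edges, delete both glued faces → V=9, E=21, F=14.
Attach a dodecagonal bipyramid (V=14, E=36, F=24) along a 3-gon: merge 3 vertices and 3 edges, delete both glued faces → V=20, E=54, F=36.
Check: V − E + F = 20 − 54 + 36 = 2.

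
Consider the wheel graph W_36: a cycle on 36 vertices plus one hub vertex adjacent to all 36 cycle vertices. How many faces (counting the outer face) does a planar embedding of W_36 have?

W_36 has V = 36 + 1 = 37 vertices and E = 2·36 = 72 edges.
By Euler's formula F = 2 − V + E = 2 − 37 + 72 = 37.

37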